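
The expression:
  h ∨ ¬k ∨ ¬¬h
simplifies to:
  h ∨ ¬k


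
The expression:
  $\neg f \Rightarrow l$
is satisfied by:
  {l: True, f: True}
  {l: True, f: False}
  {f: True, l: False}


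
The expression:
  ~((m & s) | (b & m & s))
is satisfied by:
  {s: False, m: False}
  {m: True, s: False}
  {s: True, m: False}


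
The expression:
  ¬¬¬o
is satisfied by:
  {o: False}


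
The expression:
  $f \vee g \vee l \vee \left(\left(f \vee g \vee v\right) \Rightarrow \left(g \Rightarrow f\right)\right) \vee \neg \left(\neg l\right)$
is always true.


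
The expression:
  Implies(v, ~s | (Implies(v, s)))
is always true.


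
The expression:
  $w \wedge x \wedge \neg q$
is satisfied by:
  {w: True, x: True, q: False}


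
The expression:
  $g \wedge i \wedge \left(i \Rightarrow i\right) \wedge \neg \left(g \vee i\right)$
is never true.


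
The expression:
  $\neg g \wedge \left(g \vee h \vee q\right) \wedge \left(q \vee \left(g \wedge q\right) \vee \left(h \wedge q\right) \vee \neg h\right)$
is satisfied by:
  {q: True, g: False}


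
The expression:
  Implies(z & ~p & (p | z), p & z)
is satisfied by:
  {p: True, z: False}
  {z: False, p: False}
  {z: True, p: True}


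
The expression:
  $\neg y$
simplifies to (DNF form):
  $\neg y$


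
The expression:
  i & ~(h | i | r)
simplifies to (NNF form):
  False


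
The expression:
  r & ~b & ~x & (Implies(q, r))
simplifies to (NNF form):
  r & ~b & ~x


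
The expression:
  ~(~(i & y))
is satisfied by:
  {i: True, y: True}


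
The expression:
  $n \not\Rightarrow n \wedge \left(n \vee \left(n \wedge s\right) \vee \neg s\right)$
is never true.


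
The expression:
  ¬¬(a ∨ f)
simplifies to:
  a ∨ f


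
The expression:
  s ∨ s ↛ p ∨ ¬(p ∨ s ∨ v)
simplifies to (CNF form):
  (s ∨ ¬p) ∧ (s ∨ ¬v)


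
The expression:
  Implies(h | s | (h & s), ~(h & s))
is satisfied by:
  {s: False, h: False}
  {h: True, s: False}
  {s: True, h: False}


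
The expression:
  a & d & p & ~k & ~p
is never true.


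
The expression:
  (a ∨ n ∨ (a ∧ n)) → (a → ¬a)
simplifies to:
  ¬a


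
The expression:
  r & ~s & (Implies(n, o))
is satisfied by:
  {r: True, o: True, n: False, s: False}
  {r: True, o: False, n: False, s: False}
  {r: True, n: True, o: True, s: False}


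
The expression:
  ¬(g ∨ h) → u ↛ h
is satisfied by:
  {u: True, g: True, h: True}
  {u: True, g: True, h: False}
  {u: True, h: True, g: False}
  {u: True, h: False, g: False}
  {g: True, h: True, u: False}
  {g: True, h: False, u: False}
  {h: True, g: False, u: False}


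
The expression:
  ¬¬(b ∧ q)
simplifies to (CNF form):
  b ∧ q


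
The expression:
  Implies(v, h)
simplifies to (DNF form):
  h | ~v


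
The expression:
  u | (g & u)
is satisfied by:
  {u: True}


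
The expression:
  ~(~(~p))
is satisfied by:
  {p: False}


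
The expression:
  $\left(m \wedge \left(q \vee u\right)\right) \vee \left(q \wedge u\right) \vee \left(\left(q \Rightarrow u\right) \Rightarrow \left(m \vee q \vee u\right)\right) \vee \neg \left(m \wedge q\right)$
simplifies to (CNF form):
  $\text{True}$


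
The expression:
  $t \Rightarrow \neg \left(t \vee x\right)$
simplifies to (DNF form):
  $\neg t$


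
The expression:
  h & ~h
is never true.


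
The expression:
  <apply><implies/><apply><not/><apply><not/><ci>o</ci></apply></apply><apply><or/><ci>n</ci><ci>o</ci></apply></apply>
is always true.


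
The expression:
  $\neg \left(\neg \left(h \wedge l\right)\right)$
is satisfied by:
  {h: True, l: True}


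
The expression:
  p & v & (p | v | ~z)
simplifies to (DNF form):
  p & v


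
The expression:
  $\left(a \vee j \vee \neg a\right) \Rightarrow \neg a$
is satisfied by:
  {a: False}


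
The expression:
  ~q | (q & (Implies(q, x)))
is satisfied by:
  {x: True, q: False}
  {q: False, x: False}
  {q: True, x: True}


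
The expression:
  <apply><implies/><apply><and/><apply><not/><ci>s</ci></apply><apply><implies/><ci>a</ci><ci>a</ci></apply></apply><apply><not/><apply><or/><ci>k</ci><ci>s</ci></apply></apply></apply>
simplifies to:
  <apply><or/><ci>s</ci><apply><not/><ci>k</ci></apply></apply>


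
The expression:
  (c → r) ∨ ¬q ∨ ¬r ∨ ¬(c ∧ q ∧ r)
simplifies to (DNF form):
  True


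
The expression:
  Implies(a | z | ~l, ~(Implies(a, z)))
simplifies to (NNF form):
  ~z & (a | l)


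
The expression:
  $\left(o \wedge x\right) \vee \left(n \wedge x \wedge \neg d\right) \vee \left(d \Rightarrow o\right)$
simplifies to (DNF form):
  $o \vee \neg d$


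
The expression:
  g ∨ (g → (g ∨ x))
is always true.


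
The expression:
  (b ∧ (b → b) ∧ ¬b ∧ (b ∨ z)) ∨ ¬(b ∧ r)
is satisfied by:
  {b: False, r: False}
  {r: True, b: False}
  {b: True, r: False}


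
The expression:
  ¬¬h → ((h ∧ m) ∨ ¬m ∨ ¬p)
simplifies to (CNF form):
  True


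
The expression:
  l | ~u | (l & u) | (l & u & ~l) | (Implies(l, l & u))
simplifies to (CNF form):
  True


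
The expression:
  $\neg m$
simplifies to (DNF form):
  $\neg m$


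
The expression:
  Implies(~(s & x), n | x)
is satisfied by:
  {n: True, x: True}
  {n: True, x: False}
  {x: True, n: False}


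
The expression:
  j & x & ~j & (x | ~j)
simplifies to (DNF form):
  False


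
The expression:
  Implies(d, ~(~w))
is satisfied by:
  {w: True, d: False}
  {d: False, w: False}
  {d: True, w: True}


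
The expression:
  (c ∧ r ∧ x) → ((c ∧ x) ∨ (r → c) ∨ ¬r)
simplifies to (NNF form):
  True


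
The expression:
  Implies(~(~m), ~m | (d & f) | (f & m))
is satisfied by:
  {f: True, m: False}
  {m: False, f: False}
  {m: True, f: True}


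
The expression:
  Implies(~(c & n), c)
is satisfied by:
  {c: True}


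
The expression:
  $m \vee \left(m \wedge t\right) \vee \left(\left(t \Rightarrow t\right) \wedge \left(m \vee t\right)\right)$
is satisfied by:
  {t: True, m: True}
  {t: True, m: False}
  {m: True, t: False}


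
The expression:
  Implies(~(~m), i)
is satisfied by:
  {i: True, m: False}
  {m: False, i: False}
  {m: True, i: True}


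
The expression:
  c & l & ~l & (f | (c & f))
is never true.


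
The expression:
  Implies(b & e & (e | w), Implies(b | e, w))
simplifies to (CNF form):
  w | ~b | ~e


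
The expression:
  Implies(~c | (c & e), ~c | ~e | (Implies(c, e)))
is always true.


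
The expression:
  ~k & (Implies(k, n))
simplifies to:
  ~k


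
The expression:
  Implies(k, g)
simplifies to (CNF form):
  g | ~k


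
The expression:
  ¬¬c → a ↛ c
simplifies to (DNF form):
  ¬c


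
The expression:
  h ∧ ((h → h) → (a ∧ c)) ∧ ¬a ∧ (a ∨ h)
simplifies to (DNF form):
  False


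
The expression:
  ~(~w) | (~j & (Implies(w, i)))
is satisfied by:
  {w: True, j: False}
  {j: False, w: False}
  {j: True, w: True}


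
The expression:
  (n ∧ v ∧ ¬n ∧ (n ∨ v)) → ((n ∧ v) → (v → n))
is always true.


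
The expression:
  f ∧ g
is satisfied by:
  {g: True, f: True}


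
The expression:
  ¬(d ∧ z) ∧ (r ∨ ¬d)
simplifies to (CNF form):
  (r ∨ ¬d) ∧ (¬d ∨ ¬z)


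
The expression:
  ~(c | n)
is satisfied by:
  {n: False, c: False}


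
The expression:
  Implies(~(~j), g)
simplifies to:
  g | ~j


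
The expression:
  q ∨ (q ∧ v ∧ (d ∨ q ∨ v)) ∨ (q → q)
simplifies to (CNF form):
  True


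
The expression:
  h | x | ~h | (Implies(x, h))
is always true.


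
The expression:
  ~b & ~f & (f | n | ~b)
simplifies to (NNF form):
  ~b & ~f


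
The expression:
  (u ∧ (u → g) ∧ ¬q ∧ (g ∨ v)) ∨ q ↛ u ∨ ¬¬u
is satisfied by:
  {q: True, u: True}
  {q: True, u: False}
  {u: True, q: False}


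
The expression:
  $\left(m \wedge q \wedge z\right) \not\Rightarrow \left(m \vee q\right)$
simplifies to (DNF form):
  $\text{False}$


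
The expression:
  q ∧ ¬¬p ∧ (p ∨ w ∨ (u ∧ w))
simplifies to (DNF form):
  p ∧ q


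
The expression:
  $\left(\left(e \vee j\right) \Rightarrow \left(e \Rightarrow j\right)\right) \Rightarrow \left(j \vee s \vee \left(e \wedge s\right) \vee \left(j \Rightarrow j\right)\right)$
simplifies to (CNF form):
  $\text{True}$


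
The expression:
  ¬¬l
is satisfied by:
  {l: True}


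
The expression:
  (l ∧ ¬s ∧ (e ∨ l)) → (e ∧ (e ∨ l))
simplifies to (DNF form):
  e ∨ s ∨ ¬l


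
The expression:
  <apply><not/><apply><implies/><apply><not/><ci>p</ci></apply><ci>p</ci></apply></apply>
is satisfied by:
  {p: False}


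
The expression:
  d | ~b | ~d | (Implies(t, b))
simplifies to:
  True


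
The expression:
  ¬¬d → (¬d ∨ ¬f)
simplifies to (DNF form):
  ¬d ∨ ¬f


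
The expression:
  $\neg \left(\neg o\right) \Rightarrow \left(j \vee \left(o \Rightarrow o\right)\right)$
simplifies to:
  $\text{True}$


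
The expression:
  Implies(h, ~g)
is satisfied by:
  {h: False, g: False}
  {g: True, h: False}
  {h: True, g: False}


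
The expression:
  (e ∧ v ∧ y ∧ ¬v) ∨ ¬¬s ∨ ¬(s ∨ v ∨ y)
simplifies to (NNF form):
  s ∨ (¬v ∧ ¬y)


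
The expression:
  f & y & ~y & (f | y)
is never true.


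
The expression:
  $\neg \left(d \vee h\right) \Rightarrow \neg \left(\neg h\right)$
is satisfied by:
  {d: True, h: True}
  {d: True, h: False}
  {h: True, d: False}


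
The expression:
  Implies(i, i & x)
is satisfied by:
  {x: True, i: False}
  {i: False, x: False}
  {i: True, x: True}


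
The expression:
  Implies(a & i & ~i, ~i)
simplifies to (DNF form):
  True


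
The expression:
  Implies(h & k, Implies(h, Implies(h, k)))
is always true.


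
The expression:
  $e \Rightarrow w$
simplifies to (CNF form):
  $w \vee \neg e$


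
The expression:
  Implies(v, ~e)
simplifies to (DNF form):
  ~e | ~v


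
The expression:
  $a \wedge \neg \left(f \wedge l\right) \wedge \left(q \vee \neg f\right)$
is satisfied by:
  {a: True, q: True, l: False, f: False}
  {a: True, l: False, q: False, f: False}
  {a: True, q: True, l: True, f: False}
  {a: True, l: True, q: False, f: False}
  {a: True, f: True, q: True, l: False}


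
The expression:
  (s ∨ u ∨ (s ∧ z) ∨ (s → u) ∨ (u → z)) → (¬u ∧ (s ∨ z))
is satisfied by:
  {z: True, s: True, u: False}
  {z: True, u: False, s: False}
  {s: True, u: False, z: False}


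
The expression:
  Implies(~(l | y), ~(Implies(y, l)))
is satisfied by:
  {y: True, l: True}
  {y: True, l: False}
  {l: True, y: False}


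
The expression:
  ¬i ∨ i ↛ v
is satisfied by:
  {v: False, i: False}
  {i: True, v: False}
  {v: True, i: False}


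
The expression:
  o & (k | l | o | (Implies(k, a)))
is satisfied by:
  {o: True}


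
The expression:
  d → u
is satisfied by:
  {u: True, d: False}
  {d: False, u: False}
  {d: True, u: True}


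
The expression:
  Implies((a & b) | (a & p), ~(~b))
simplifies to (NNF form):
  b | ~a | ~p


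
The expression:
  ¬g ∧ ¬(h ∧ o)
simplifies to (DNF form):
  (¬g ∧ ¬h) ∨ (¬g ∧ ¬o)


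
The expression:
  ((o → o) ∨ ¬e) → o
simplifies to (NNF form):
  o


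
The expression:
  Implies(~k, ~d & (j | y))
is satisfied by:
  {k: True, j: True, y: True, d: False}
  {k: True, j: True, y: False, d: False}
  {k: True, y: True, j: False, d: False}
  {k: True, y: False, j: False, d: False}
  {d: True, k: True, j: True, y: True}
  {d: True, k: True, j: True, y: False}
  {d: True, k: True, j: False, y: True}
  {d: True, k: True, j: False, y: False}
  {j: True, y: True, k: False, d: False}
  {j: True, k: False, y: False, d: False}
  {y: True, k: False, j: False, d: False}


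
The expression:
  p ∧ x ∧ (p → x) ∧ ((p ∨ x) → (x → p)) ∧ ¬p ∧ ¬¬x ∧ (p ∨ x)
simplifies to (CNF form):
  False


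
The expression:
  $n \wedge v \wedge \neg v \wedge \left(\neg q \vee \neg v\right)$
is never true.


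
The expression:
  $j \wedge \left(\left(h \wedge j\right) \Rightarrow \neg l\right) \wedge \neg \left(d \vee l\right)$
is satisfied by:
  {j: True, d: False, l: False}


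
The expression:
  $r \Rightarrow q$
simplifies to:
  $q \vee \neg r$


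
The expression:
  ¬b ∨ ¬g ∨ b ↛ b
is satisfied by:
  {g: False, b: False}
  {b: True, g: False}
  {g: True, b: False}


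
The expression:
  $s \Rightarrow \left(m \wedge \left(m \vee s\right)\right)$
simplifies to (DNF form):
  $m \vee \neg s$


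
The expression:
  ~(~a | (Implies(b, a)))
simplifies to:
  False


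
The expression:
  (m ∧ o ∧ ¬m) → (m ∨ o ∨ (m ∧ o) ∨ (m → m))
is always true.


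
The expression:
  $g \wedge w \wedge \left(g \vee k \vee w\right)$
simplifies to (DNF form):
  $g \wedge w$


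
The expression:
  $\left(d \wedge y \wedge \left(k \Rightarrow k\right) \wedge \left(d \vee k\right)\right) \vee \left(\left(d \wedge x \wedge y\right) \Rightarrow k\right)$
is always true.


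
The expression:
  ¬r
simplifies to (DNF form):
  ¬r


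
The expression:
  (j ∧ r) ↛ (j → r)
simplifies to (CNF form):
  False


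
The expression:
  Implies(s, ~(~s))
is always true.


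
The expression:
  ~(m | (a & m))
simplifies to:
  ~m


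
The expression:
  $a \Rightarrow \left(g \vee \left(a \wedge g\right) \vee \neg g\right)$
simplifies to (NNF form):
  $\text{True}$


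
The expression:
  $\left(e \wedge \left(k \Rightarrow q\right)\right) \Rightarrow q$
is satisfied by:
  {k: True, q: True, e: False}
  {k: True, e: False, q: False}
  {q: True, e: False, k: False}
  {q: False, e: False, k: False}
  {k: True, q: True, e: True}
  {k: True, e: True, q: False}
  {q: True, e: True, k: False}


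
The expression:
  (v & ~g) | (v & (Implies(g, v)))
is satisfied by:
  {v: True}


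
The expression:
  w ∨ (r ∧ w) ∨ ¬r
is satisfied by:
  {w: True, r: False}
  {r: False, w: False}
  {r: True, w: True}


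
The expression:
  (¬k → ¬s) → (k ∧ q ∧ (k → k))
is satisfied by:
  {q: True, s: True, k: False}
  {s: True, k: False, q: False}
  {q: True, s: True, k: True}
  {q: True, k: True, s: False}


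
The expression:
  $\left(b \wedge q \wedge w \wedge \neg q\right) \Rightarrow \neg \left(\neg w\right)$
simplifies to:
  $\text{True}$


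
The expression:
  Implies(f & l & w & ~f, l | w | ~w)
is always true.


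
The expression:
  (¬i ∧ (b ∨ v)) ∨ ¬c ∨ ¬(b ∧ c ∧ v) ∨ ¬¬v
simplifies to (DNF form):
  True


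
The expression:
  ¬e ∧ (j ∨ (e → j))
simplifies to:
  ¬e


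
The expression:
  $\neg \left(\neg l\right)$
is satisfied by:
  {l: True}


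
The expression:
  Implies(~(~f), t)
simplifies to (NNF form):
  t | ~f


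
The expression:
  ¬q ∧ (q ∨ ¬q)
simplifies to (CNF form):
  ¬q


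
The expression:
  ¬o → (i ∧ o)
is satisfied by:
  {o: True}


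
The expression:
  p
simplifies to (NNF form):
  p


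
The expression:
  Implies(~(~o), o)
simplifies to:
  True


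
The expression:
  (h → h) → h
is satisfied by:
  {h: True}


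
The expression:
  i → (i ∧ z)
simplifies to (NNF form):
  z ∨ ¬i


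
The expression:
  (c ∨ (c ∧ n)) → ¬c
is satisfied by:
  {c: False}


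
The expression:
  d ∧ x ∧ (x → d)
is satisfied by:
  {d: True, x: True}


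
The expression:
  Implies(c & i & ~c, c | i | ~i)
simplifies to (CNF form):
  True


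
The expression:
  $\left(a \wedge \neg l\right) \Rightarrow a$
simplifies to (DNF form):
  $\text{True}$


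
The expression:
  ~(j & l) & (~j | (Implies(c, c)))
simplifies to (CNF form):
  ~j | ~l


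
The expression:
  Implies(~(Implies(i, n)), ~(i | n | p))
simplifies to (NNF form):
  n | ~i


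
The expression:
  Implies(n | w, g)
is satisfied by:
  {g: True, w: False, n: False}
  {n: True, g: True, w: False}
  {g: True, w: True, n: False}
  {n: True, g: True, w: True}
  {n: False, w: False, g: False}


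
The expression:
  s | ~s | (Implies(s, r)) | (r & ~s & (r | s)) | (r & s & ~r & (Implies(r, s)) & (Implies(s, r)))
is always true.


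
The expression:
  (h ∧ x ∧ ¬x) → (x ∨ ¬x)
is always true.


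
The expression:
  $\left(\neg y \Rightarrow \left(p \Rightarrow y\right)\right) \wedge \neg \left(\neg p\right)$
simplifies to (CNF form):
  $p \wedge y$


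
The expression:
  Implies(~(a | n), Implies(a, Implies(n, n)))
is always true.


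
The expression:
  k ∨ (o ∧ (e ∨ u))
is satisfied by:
  {k: True, u: True, e: True, o: True}
  {k: True, u: True, o: True, e: False}
  {k: True, e: True, o: True, u: False}
  {k: True, o: True, e: False, u: False}
  {k: True, e: True, u: True, o: False}
  {k: True, u: True, o: False, e: False}
  {k: True, e: True, o: False, u: False}
  {k: True, o: False, e: False, u: False}
  {u: True, o: True, e: True, k: False}
  {u: True, o: True, e: False, k: False}
  {o: True, e: True, u: False, k: False}


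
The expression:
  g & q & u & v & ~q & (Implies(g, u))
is never true.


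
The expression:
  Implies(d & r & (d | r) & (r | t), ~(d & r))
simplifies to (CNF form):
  ~d | ~r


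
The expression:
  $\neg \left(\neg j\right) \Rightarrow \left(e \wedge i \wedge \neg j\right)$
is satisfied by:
  {j: False}


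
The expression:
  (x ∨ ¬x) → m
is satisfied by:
  {m: True}


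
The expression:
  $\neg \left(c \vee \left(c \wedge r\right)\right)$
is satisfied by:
  {c: False}


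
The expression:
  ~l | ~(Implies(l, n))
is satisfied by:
  {l: False, n: False}
  {n: True, l: False}
  {l: True, n: False}


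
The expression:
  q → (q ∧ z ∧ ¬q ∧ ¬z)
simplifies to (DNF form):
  ¬q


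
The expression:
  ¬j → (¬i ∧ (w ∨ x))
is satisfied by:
  {w: True, j: True, x: True, i: False}
  {w: True, j: True, x: False, i: False}
  {j: True, x: True, w: False, i: False}
  {j: True, w: False, x: False, i: False}
  {i: True, w: True, j: True, x: True}
  {i: True, w: True, j: True, x: False}
  {i: True, j: True, x: True, w: False}
  {i: True, j: True, w: False, x: False}
  {w: True, x: True, j: False, i: False}
  {w: True, x: False, j: False, i: False}
  {x: True, w: False, j: False, i: False}


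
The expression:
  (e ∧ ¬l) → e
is always true.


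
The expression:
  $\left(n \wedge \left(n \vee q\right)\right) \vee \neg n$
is always true.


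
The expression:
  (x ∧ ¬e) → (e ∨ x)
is always true.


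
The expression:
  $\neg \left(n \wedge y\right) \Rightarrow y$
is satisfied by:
  {y: True}


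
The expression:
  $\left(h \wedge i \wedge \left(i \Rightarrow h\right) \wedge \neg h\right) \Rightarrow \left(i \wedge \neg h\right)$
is always true.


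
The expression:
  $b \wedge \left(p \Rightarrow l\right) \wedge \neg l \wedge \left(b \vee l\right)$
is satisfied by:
  {b: True, l: False, p: False}


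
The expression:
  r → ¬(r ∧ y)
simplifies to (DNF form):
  ¬r ∨ ¬y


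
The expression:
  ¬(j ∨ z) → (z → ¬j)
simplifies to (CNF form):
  True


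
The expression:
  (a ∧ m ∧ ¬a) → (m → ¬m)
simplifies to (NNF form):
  True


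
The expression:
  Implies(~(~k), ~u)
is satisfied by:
  {u: False, k: False}
  {k: True, u: False}
  {u: True, k: False}


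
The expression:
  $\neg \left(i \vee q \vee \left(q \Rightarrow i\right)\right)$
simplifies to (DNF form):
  $\text{False}$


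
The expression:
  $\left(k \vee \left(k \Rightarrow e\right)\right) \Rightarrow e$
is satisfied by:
  {e: True}


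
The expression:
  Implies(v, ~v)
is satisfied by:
  {v: False}


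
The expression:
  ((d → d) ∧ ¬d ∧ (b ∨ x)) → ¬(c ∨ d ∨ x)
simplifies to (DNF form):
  d ∨ (¬b ∧ ¬x) ∨ (¬c ∧ ¬x)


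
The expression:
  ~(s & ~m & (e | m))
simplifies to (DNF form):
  m | ~e | ~s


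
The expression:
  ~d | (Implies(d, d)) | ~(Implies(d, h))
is always true.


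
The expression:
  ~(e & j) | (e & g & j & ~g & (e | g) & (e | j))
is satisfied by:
  {e: False, j: False}
  {j: True, e: False}
  {e: True, j: False}


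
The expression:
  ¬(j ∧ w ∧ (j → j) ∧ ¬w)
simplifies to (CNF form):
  True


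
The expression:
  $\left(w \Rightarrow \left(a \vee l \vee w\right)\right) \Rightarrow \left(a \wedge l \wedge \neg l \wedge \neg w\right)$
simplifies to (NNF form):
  $\text{False}$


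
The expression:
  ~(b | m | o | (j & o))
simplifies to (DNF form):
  ~b & ~m & ~o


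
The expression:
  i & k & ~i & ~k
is never true.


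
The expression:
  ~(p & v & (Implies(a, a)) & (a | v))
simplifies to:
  ~p | ~v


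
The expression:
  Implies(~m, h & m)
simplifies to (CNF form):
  m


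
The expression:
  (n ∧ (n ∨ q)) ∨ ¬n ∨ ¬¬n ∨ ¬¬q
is always true.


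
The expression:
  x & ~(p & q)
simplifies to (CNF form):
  x & (~p | ~q)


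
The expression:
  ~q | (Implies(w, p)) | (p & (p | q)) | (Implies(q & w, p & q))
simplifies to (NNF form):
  p | ~q | ~w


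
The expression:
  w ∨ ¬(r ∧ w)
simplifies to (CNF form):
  True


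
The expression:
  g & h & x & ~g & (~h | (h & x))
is never true.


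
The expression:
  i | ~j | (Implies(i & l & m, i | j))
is always true.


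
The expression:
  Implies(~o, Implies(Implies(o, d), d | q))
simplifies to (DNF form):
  d | o | q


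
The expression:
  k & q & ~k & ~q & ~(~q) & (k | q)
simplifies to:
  False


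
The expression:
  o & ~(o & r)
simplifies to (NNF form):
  o & ~r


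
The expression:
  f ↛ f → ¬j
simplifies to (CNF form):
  True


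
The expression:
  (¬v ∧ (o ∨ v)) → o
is always true.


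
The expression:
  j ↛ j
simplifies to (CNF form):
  False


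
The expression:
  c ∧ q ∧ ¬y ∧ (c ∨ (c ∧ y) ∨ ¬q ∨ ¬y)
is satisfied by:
  {c: True, q: True, y: False}


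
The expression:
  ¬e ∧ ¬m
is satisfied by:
  {e: False, m: False}


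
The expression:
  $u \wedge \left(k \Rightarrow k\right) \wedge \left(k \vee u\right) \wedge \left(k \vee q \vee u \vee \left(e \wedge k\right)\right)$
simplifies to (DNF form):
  $u$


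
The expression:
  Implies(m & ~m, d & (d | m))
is always true.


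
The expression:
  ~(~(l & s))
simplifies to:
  l & s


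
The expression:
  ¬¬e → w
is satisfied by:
  {w: True, e: False}
  {e: False, w: False}
  {e: True, w: True}


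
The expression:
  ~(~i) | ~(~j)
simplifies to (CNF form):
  i | j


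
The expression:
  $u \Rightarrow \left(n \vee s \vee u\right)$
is always true.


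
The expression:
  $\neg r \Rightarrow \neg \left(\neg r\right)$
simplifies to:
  $r$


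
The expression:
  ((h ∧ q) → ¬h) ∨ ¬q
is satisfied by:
  {h: False, q: False}
  {q: True, h: False}
  {h: True, q: False}


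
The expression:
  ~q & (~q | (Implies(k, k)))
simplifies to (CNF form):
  ~q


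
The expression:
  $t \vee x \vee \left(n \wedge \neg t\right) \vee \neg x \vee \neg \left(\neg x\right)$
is always true.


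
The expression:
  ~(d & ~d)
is always true.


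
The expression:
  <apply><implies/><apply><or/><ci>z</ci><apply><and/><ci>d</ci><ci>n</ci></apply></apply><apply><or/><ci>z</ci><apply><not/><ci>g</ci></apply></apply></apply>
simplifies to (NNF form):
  <apply><or/><ci>z</ci><apply><not/><ci>d</ci></apply><apply><not/><ci>g</ci></apply><apply><not/><ci>n</ci></apply></apply>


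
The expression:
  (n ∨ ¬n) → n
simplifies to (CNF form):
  n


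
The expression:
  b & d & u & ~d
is never true.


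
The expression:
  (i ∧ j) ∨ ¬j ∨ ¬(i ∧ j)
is always true.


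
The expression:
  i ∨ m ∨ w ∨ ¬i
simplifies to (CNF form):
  True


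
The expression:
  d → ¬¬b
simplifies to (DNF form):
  b ∨ ¬d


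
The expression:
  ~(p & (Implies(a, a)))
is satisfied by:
  {p: False}


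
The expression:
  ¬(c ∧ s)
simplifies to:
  ¬c ∨ ¬s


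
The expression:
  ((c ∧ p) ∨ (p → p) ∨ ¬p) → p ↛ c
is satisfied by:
  {p: True, c: False}


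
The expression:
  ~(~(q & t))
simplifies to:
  q & t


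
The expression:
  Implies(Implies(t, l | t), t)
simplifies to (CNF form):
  t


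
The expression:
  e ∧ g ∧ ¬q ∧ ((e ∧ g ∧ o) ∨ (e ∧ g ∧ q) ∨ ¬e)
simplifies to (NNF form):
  e ∧ g ∧ o ∧ ¬q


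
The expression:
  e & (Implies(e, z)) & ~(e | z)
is never true.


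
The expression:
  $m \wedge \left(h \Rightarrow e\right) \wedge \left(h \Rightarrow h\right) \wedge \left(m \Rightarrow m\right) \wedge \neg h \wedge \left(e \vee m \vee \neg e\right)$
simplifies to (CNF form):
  $m \wedge \neg h$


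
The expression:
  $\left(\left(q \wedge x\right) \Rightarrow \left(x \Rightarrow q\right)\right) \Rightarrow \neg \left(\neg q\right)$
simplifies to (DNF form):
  $q$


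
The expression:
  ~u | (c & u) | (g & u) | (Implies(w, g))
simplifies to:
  c | g | ~u | ~w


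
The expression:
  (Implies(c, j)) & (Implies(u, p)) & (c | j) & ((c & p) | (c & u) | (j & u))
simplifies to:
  j & p & (c | u)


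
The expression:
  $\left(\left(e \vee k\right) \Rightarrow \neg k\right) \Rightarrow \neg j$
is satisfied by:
  {k: True, j: False}
  {j: False, k: False}
  {j: True, k: True}


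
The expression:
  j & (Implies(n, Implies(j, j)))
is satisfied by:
  {j: True}


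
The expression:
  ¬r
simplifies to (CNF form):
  ¬r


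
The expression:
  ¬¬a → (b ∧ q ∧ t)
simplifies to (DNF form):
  (b ∧ q ∧ t) ∨ ¬a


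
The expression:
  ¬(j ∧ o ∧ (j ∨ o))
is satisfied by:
  {o: False, j: False}
  {j: True, o: False}
  {o: True, j: False}


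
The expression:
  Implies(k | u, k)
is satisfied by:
  {k: True, u: False}
  {u: False, k: False}
  {u: True, k: True}


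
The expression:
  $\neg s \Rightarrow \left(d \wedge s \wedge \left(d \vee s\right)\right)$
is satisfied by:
  {s: True}


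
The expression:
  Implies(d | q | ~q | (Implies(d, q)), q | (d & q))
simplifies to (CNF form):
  q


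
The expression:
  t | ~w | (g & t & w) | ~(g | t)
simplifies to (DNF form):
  t | ~g | ~w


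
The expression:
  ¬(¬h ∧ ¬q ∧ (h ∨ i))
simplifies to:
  h ∨ q ∨ ¬i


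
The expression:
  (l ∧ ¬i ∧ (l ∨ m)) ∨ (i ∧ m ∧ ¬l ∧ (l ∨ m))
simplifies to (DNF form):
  (l ∧ ¬i) ∨ (l ∧ ¬l) ∨ (i ∧ l ∧ ¬i) ∨ (i ∧ l ∧ ¬l) ∨ (i ∧ m ∧ ¬i) ∨ (i ∧ m ∧ ¬l) ∨ (l ∧ m ∧ ¬i) ∨ (l ∧ m ∧ ¬l)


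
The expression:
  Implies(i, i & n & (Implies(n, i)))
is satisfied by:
  {n: True, i: False}
  {i: False, n: False}
  {i: True, n: True}


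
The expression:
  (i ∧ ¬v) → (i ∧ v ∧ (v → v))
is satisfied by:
  {v: True, i: False}
  {i: False, v: False}
  {i: True, v: True}


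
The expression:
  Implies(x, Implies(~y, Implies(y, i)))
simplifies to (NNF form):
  True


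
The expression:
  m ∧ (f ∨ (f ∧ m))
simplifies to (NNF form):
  f ∧ m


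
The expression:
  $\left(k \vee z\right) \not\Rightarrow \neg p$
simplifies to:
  $p \wedge \left(k \vee z\right)$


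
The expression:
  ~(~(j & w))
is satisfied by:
  {j: True, w: True}


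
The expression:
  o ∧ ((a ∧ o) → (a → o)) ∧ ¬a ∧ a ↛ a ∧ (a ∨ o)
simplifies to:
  False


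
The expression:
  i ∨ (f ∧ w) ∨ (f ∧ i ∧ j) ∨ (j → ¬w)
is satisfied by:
  {i: True, f: True, w: False, j: False}
  {i: True, w: False, f: False, j: False}
  {f: True, i: False, w: False, j: False}
  {i: False, w: False, f: False, j: False}
  {j: True, i: True, f: True, w: False}
  {j: True, i: True, w: False, f: False}
  {j: True, f: True, i: False, w: False}
  {j: True, i: False, w: False, f: False}
  {i: True, w: True, f: True, j: False}
  {i: True, w: True, j: False, f: False}
  {w: True, f: True, j: False, i: False}
  {w: True, j: False, f: False, i: False}
  {i: True, w: True, j: True, f: True}
  {i: True, w: True, j: True, f: False}
  {w: True, j: True, f: True, i: False}


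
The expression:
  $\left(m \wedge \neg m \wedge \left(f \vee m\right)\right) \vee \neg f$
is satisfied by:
  {f: False}


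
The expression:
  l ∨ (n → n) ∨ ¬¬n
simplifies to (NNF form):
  True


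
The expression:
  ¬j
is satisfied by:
  {j: False}


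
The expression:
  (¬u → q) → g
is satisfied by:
  {g: True, q: False, u: False}
  {g: True, u: True, q: False}
  {g: True, q: True, u: False}
  {g: True, u: True, q: True}
  {u: False, q: False, g: False}


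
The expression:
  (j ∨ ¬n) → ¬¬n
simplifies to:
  n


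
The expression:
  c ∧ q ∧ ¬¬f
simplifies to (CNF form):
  c ∧ f ∧ q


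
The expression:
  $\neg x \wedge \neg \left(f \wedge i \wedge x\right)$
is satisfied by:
  {x: False}


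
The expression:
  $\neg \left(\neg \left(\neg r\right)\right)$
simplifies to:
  $\neg r$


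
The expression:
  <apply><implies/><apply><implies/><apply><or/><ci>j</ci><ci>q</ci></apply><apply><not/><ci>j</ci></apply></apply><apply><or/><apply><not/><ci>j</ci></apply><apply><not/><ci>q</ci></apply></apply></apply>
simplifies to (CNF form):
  <true/>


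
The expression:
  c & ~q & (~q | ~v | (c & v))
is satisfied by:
  {c: True, q: False}


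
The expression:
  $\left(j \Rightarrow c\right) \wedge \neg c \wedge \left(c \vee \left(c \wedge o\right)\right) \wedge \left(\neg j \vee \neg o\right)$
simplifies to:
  $\text{False}$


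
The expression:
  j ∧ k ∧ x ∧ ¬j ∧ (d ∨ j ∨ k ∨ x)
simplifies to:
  False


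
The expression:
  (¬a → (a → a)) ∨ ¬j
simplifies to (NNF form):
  True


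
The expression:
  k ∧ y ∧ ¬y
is never true.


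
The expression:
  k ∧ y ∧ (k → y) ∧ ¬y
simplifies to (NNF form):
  False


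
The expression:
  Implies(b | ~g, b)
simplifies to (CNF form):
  b | g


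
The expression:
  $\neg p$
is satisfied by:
  {p: False}


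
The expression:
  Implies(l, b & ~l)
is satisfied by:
  {l: False}


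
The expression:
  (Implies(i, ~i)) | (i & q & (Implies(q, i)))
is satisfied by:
  {q: True, i: False}
  {i: False, q: False}
  {i: True, q: True}


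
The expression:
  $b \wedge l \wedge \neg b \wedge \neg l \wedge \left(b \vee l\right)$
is never true.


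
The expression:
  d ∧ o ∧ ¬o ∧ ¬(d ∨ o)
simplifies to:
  False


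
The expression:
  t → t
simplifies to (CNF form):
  True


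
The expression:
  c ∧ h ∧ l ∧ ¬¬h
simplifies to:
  c ∧ h ∧ l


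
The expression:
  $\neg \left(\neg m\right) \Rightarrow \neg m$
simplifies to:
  $\neg m$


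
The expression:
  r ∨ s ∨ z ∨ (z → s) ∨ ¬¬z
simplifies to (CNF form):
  True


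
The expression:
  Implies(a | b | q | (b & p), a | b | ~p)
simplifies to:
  a | b | ~p | ~q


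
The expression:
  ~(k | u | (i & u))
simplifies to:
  ~k & ~u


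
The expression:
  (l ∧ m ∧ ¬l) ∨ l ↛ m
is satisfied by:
  {l: True, m: False}


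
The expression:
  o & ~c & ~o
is never true.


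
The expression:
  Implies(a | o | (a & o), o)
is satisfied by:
  {o: True, a: False}
  {a: False, o: False}
  {a: True, o: True}


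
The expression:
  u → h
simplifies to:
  h ∨ ¬u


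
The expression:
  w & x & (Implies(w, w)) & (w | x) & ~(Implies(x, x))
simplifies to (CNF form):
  False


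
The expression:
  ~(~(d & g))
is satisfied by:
  {d: True, g: True}


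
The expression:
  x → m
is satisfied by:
  {m: True, x: False}
  {x: False, m: False}
  {x: True, m: True}


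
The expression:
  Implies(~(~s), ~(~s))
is always true.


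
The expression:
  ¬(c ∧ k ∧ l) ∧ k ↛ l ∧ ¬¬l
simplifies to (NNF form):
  False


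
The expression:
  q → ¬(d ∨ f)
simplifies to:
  (¬d ∧ ¬f) ∨ ¬q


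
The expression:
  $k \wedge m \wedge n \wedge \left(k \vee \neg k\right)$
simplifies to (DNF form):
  $k \wedge m \wedge n$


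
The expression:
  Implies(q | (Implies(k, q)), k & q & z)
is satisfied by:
  {z: True, k: True, q: False}
  {k: True, q: False, z: False}
  {z: True, q: True, k: True}


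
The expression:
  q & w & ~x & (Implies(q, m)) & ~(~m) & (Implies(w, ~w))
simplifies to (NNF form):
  False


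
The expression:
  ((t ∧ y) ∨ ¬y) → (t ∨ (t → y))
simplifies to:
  True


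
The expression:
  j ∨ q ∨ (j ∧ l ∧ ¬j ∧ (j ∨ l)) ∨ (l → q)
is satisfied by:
  {j: True, q: True, l: False}
  {j: True, l: False, q: False}
  {q: True, l: False, j: False}
  {q: False, l: False, j: False}
  {j: True, q: True, l: True}
  {j: True, l: True, q: False}
  {q: True, l: True, j: False}


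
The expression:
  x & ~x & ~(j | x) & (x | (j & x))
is never true.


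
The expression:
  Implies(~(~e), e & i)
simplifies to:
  i | ~e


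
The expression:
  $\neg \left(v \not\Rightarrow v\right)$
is always true.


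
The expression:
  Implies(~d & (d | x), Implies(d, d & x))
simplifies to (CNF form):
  True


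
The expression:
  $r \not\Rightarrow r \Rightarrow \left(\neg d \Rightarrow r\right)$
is always true.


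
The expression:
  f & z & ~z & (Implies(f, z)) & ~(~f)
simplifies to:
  False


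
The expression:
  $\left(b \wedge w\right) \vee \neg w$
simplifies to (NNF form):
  $b \vee \neg w$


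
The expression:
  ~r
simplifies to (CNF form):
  ~r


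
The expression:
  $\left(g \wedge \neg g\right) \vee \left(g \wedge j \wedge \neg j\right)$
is never true.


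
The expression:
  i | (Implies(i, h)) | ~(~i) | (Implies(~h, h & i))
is always true.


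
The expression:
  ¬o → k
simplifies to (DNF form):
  k ∨ o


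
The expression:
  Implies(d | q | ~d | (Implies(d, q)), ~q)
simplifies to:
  ~q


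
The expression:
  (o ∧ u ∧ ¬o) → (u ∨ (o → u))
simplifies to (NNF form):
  True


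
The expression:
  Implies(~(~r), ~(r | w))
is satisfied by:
  {r: False}


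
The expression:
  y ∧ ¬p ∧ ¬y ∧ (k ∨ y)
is never true.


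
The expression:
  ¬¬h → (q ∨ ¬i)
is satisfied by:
  {q: True, h: False, i: False}
  {h: False, i: False, q: False}
  {i: True, q: True, h: False}
  {i: True, h: False, q: False}
  {q: True, h: True, i: False}
  {h: True, q: False, i: False}
  {i: True, h: True, q: True}


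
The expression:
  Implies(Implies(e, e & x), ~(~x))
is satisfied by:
  {x: True, e: True}
  {x: True, e: False}
  {e: True, x: False}


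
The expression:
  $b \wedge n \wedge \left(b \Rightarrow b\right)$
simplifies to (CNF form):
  $b \wedge n$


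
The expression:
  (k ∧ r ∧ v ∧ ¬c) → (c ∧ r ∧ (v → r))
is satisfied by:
  {c: True, k: False, r: False, v: False}
  {v: False, k: False, c: False, r: False}
  {v: True, c: True, k: False, r: False}
  {v: True, k: False, c: False, r: False}
  {r: True, c: True, v: False, k: False}
  {r: True, v: False, k: False, c: False}
  {r: True, v: True, c: True, k: False}
  {r: True, v: True, k: False, c: False}
  {c: True, k: True, r: False, v: False}
  {k: True, r: False, c: False, v: False}
  {v: True, k: True, c: True, r: False}
  {v: True, k: True, r: False, c: False}
  {c: True, k: True, r: True, v: False}
  {k: True, r: True, v: False, c: False}
  {v: True, k: True, r: True, c: True}


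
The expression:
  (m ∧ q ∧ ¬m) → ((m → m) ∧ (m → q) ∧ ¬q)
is always true.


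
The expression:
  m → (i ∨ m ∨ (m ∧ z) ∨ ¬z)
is always true.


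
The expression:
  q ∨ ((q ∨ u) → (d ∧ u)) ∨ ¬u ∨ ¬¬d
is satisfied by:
  {d: True, q: True, u: False}
  {d: True, u: False, q: False}
  {q: True, u: False, d: False}
  {q: False, u: False, d: False}
  {d: True, q: True, u: True}
  {d: True, u: True, q: False}
  {q: True, u: True, d: False}


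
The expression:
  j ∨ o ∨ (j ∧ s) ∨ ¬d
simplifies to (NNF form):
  j ∨ o ∨ ¬d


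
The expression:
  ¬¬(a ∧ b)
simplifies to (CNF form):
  a ∧ b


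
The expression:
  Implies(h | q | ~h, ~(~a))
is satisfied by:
  {a: True}


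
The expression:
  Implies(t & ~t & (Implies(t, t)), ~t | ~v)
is always true.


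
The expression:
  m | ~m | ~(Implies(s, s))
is always true.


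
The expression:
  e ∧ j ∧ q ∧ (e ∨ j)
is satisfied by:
  {j: True, e: True, q: True}


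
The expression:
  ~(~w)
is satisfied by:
  {w: True}


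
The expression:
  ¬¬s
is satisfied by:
  {s: True}


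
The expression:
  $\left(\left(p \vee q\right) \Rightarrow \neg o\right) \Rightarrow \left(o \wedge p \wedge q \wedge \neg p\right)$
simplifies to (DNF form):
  $\left(o \wedge p\right) \vee \left(o \wedge q\right)$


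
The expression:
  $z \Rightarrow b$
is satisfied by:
  {b: True, z: False}
  {z: False, b: False}
  {z: True, b: True}


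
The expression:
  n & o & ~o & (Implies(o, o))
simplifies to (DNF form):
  False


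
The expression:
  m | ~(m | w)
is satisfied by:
  {m: True, w: False}
  {w: False, m: False}
  {w: True, m: True}


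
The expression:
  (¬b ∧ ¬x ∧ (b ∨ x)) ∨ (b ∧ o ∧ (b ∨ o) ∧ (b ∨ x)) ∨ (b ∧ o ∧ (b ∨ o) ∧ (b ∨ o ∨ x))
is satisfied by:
  {b: True, o: True}


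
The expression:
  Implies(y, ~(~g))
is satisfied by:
  {g: True, y: False}
  {y: False, g: False}
  {y: True, g: True}


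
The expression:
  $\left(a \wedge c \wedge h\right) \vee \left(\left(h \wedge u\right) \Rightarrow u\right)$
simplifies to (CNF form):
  $\text{True}$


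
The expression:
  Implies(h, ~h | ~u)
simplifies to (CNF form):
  ~h | ~u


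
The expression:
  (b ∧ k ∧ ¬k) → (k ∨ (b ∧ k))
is always true.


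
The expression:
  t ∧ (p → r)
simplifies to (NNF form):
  t ∧ (r ∨ ¬p)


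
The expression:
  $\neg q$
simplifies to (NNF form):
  $\neg q$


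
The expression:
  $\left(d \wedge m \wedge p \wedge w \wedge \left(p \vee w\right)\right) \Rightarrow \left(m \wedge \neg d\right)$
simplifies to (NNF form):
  $\neg d \vee \neg m \vee \neg p \vee \neg w$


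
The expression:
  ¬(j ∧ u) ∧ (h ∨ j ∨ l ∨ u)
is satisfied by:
  {l: True, h: True, u: False, j: False}
  {l: True, u: False, h: False, j: False}
  {h: True, l: False, u: False, j: False}
  {l: True, u: True, h: True, j: False}
  {l: True, u: True, h: False, j: False}
  {u: True, h: True, l: False, j: False}
  {u: True, l: False, h: False, j: False}
  {j: True, h: True, l: True, u: False}
  {j: True, l: True, u: False, h: False}
  {j: True, h: True, l: False, u: False}
  {j: True, l: False, u: False, h: False}
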